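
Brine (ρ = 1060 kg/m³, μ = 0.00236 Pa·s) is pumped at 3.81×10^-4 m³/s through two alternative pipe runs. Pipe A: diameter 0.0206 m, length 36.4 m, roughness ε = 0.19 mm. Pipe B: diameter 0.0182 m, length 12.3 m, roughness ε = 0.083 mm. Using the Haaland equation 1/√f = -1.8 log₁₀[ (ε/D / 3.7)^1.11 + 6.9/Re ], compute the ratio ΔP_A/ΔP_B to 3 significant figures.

ΔP_A/ΔP_B ≈ 1.86

Pipe A: V = Q/A = 0.000381/0.0003333 = 1.143 m/s; Re = 1.058e+04; ε/D = 0.00922; Haaland → f = 0.04197; ΔP_A = f(L/D)(ρV²/2) = 5.136e+04 Pa.
Pipe B: V = Q/A = 0.000381/0.0002602 = 1.465 m/s; Re = 1.197e+04; ε/D = 0.00456; Haaland → f = 0.03587; ΔP_B = f(L/D)(ρV²/2) = 2.756e+04 Pa.
ΔP_A/ΔP_B = 5.136e+04/2.756e+04 = 1.86.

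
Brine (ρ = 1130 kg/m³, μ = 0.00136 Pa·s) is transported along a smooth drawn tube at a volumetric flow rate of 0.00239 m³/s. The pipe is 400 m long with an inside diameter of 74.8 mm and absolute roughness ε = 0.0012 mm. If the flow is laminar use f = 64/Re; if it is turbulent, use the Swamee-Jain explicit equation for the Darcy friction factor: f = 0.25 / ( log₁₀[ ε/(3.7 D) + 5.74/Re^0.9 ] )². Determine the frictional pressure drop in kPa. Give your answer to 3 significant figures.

Cross-sectional area A = πD²/4 = π(0.0748)²/4 = 0.004394 m²; mean velocity V = Q/A = 0.00239/0.004394 = 0.5439 m/s.
Reynolds number Re = ρVD/μ = 1130 · 0.5439 · 0.0748 / 0.00136 = 3.38e+04.
Re > 4000 → turbulent. Relative roughness ε/D = 1.2e-06/0.0748 = 1.6e-05. Swamee-Jain: f = 0.25/(log₁₀[1.6e-05/3.7 + 5.74/3.38e+04^0.9])² = 0.25/(log₁₀[4.34e-06 + 0.000482])² = 0.25/(-3.313)² = 0.02277.
Darcy-Weisbach: ΔP = f(L/D)(ρV²/2) = 0.02277·(400/0.0748)·(1130·0.5439²/2) = 0.02277·5348·167.1 = 2.035e+04 Pa.
ΔP = 2.035e+04 Pa = 20.4 kPa.

ΔP ≈ 20.4 kPa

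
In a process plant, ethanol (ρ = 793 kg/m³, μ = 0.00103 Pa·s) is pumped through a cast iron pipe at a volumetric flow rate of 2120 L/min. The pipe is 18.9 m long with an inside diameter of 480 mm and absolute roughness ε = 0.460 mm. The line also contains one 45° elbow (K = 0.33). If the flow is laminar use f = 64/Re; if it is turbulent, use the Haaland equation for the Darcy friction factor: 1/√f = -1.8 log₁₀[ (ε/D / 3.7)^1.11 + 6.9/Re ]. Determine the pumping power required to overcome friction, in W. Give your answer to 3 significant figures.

P ≈ 0.651 W

Q = 2120 L/min = 2120/60000 = 0.03533 m³/s.
Cross-sectional area A = πD²/4 = π(0.48)²/4 = 0.181 m²; mean velocity V = Q/A = 0.03533/0.181 = 0.1953 m/s.
Reynolds number Re = ρVD/μ = 793 · 0.1953 · 0.48 / 0.00103 = 7.216e+04.
Re > 4000 → turbulent. Relative roughness ε/D = 0.00046/0.48 = 0.000958. Haaland: 1/√f = -1.8 log₁₀[(0.000958/3.7)^1.11 + 6.9/7.216e+04] = -1.8 log₁₀[0.000104 + 9.56e-05] = 6.658, so f = 0.02256.
Total minor-loss coefficient ΣK = 1·0.33 = 0.33.
ΔP = [f·L/D + ΣK]·(ρV²/2) = [0.02256·18.9/0.48 + 0.33]·(793·0.1953²/2) = [0.8882 + 0.33]·15.12 = 18.42 Pa.
Pumping power P = QΔP = 0.03533·18.42 = 0.6507 W = 0.651 W.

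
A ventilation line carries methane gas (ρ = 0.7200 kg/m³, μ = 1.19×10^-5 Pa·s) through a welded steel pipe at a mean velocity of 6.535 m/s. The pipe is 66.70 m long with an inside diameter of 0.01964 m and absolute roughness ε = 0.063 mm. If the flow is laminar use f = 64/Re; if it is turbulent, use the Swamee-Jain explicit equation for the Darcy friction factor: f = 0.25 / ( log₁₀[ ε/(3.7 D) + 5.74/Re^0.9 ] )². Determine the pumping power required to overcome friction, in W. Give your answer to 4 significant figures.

Reynolds number Re = ρVD/μ = 0.72 · 6.535 · 0.01964 / 1.19e-05 = 7766.
Re > 4000 → turbulent. Relative roughness ε/D = 6.3e-05/0.01964 = 0.00321. Swamee-Jain: f = 0.25/(log₁₀[0.00321/3.7 + 5.74/7766^0.9])² = 0.25/(log₁₀[0.000867 + 0.00181])² = 0.25/(-2.572)² = 0.03778.
Darcy-Weisbach: ΔP = f(L/D)(ρV²/2) = 0.03778·(66.7/0.01964)·(0.72·6.535²/2) = 0.03778·3396·15.37 = 1973 Pa.
Q = V·A = 6.535·0.000303 = 0.00198 m³/s.
Pumping power P = QΔP = 0.00198·1973 = 3.9056 W = 3.906 W.

P ≈ 3.906 W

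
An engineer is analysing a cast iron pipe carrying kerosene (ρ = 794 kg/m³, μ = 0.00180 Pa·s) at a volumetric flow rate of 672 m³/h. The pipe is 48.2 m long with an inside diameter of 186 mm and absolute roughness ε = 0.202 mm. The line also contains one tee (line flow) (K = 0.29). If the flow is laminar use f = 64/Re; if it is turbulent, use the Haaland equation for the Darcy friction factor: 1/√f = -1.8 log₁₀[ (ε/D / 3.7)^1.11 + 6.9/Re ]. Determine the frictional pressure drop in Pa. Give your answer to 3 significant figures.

Q = 672 m³/h = 672/3600 = 0.1867 m³/s.
Cross-sectional area A = πD²/4 = π(0.186)²/4 = 0.02717 m²; mean velocity V = Q/A = 0.1867/0.02717 = 6.87 m/s.
Reynolds number Re = ρVD/μ = 794 · 6.87 · 0.186 / 0.0018 = 5.637e+05.
Re > 4000 → turbulent. Relative roughness ε/D = 0.000202/0.186 = 0.00109. Haaland: 1/√f = -1.8 log₁₀[(0.00109/3.7)^1.11 + 6.9/5.637e+05] = -1.8 log₁₀[0.00012 + 1.22e-05] = 6.982, so f = 0.02052.
Total minor-loss coefficient ΣK = 1·0.29 = 0.29.
ΔP = [f·L/D + ΣK]·(ρV²/2) = [0.02052·48.2/0.186 + 0.29]·(794·6.87²/2) = [5.316 + 0.29]·1.874e+04 = 1.05e+05 Pa.

ΔP ≈ 105000 Pa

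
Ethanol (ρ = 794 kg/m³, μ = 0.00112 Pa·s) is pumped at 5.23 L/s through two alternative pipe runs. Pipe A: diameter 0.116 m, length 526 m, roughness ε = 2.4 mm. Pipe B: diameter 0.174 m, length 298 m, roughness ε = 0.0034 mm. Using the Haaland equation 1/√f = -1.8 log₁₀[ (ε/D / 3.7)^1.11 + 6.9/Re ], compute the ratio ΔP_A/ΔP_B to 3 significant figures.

Pipe A: V = Q/A = 0.00523/0.01057 = 0.4949 m/s; Re = 4.07e+04; ε/D = 0.0207; Haaland → f = 0.05028; ΔP_A = f(L/D)(ρV²/2) = 2.217e+04 Pa.
Pipe B: V = Q/A = 0.00523/0.02378 = 0.2199 m/s; Re = 2.713e+04; ε/D = 1.95e-05; Haaland → f = 0.02392; ΔP_B = f(L/D)(ρV²/2) = 786.7 Pa.
ΔP_A/ΔP_B = 2.217e+04/786.7 = 28.2.

ΔP_A/ΔP_B ≈ 28.2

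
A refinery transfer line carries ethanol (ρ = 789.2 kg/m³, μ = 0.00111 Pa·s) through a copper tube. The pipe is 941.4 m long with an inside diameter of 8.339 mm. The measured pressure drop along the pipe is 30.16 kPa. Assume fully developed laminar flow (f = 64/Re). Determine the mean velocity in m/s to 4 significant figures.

V ≈ 0.06272 m/s

For laminar flow, f = 64/Re with Re = ρVD/μ, so Darcy-Weisbach reduces to ΔP = 32μLV/D². Solving for V: V = ΔP·D²/(32μL) = 3.016e+04·(0.008339)²/(32·0.00111·941.4) = 0.06272 m/s.
Check: Re = ρVD/μ = 789.2·0.06272·0.008339/0.00111 = 371.9 < 2300, so the laminar assumption holds.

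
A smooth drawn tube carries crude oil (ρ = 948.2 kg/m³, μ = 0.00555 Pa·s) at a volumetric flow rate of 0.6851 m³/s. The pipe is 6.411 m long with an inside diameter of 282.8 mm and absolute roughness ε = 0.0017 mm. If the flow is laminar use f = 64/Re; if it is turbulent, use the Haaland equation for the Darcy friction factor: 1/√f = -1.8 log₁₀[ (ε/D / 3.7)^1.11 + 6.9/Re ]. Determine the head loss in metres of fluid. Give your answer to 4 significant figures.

h_f ≈ 1.788 m

Cross-sectional area A = πD²/4 = π(0.2828)²/4 = 0.06281 m²; mean velocity V = Q/A = 0.6851/0.06281 = 10.91 m/s.
Reynolds number Re = ρVD/μ = 948.2 · 10.91 · 0.2828 / 0.00555 = 5.27e+05.
Re > 4000 → turbulent. Relative roughness ε/D = 1.7e-06/0.2828 = 6.01e-06. Haaland: 1/√f = -1.8 log₁₀[(6.01e-06/3.7)^1.11 + 6.9/5.27e+05] = -1.8 log₁₀[3.75e-07 + 1.31e-05] = 8.767, so f = 0.01301.
Darcy-Weisbach: ΔP = f(L/D)(ρV²/2) = 0.01301·(6.411/0.2828)·(948.2·10.91²/2) = 0.01301·22.67·5.64e+04 = 1.663e+04 Pa.
Head loss h_f = ΔP/(ρg) = 1.663e+04/(948.2·9.81) = 1.788 m.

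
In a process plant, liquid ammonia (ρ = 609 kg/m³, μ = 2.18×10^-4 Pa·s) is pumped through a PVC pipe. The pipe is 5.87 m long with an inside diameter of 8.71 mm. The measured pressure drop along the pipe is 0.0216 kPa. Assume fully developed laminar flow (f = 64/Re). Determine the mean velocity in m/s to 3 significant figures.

V ≈ 0.0400 m/s

For laminar flow, f = 64/Re with Re = ρVD/μ, so Darcy-Weisbach reduces to ΔP = 32μLV/D². Solving for V: V = ΔP·D²/(32μL) = 21.6·(0.00871)²/(32·0.000218·5.87) = 0.04002 m/s.
Check: Re = ρVD/μ = 609·0.04002·0.00871/0.000218 = 973.7 < 2300, so the laminar assumption holds.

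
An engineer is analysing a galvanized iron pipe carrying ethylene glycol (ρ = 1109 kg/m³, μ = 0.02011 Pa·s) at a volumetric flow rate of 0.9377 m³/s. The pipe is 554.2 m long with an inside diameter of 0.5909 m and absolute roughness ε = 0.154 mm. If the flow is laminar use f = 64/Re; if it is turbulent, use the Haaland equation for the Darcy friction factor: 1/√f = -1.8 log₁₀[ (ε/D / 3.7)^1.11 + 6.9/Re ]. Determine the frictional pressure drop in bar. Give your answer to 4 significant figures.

Cross-sectional area A = πD²/4 = π(0.5909)²/4 = 0.2742 m²; mean velocity V = Q/A = 0.9377/0.2742 = 3.419 m/s.
Reynolds number Re = ρVD/μ = 1109 · 3.419 · 0.5909 / 0.0201 = 1.114e+05.
Re > 4000 → turbulent. Relative roughness ε/D = 0.000154/0.5909 = 0.000261. Haaland: 1/√f = -1.8 log₁₀[(0.000261/3.7)^1.11 + 6.9/1.114e+05] = -1.8 log₁₀[2.46e-05 + 6.19e-05] = 7.313, so f = 0.0187.
Darcy-Weisbach: ΔP = f(L/D)(ρV²/2) = 0.0187·(554.2/0.5909)·(1109·3.419²/2) = 0.0187·937.9·6483 = 1.137e+05 Pa.
ΔP = 1.137e+05 Pa = 1.137 bar.

ΔP ≈ 1.137 bar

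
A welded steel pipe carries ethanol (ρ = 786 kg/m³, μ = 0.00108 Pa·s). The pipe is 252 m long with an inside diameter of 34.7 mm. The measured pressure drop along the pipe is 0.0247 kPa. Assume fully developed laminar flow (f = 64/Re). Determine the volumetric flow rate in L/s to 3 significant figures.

For laminar flow, f = 64/Re with Re = ρVD/μ, so Darcy-Weisbach reduces to ΔP = 32μLV/D². Solving for V: V = ΔP·D²/(32μL) = 24.7·(0.0347)²/(32·0.00108·252) = 0.003415 m/s.
Check: Re = ρVD/μ = 786·0.003415·0.0347/0.00108 = 86.24 < 2300, so the laminar assumption holds.
Q = V·A = 0.003415·(π/4·0.0347²) = 3.229e-06 m³/s = 0.00323 L/s.

Q ≈ 0.00323 L/s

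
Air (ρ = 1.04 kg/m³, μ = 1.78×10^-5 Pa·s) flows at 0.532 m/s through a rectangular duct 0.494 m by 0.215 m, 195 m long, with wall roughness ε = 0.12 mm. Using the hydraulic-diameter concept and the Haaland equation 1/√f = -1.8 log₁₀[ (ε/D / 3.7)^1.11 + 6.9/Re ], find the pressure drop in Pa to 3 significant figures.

ΔP ≈ 3.06 Pa

Hydraulic diameter D_h = 4A/P = 4·(0.494·0.215)/(2·(0.494+0.215)) = 0.4248/1.418 = 0.2996 m.
Re = ρVD_h/μ = 1.04·0.532·0.2996/1.78e-05 = 9313.
ε/D_h = 0.00012/0.2996 = 0.000401; Haaland gives 1/√f = -1.8 log₁₀[3.96e-05+0.000741] = 5.594, so f = 0.03196.
ΔP = f(L/D_h)(ρV²/2) = 0.03196·195/0.2996·0.1472 = 3.061 Pa.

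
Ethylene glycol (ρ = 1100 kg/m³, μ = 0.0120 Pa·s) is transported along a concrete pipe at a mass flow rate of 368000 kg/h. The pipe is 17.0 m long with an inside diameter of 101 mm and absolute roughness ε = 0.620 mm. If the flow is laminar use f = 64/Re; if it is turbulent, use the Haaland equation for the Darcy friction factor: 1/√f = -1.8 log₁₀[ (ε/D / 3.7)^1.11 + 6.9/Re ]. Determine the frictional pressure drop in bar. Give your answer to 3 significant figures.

ΔP ≈ 4.12 bar

ṁ = 368000 kg/h = 368000/3600 = 102.2 kg/s.
A = πD²/4 = π(0.101)²/4 = 0.008012 m²; mean velocity V = ṁ/(ρA) = 102.2/(1100 · 0.008012) = 11.6 m/s.
Reynolds number Re = ρVD/μ = 1100 · 11.6 · 0.101 / 0.012 = 1.074e+05.
Re > 4000 → turbulent. Relative roughness ε/D = 0.00062/0.101 = 0.00614. Haaland: 1/√f = -1.8 log₁₀[(0.00614/3.7)^1.11 + 6.9/1.074e+05] = -1.8 log₁₀[0.00082 + 6.43e-05] = 5.496, so f = 0.03311.
Darcy-Weisbach: ΔP = f(L/D)(ρV²/2) = 0.03311·(17/0.101)·(1100·11.6²/2) = 0.03311·168.3·7.4e+04 = 4.124e+05 Pa.
ΔP = 4.124e+05 Pa = 4.12 bar.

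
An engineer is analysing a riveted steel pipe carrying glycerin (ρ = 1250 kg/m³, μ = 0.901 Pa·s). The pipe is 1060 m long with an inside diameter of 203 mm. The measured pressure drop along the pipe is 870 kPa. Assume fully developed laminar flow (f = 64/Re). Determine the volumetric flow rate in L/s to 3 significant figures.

Q ≈ 38.0 L/s

For laminar flow, f = 64/Re with Re = ρVD/μ, so Darcy-Weisbach reduces to ΔP = 32μLV/D². Solving for V: V = ΔP·D²/(32μL) = 8.7e+05·(0.203)²/(32·0.901·1060) = 1.173 m/s.
Check: Re = ρVD/μ = 1250·1.173·0.203/0.901 = 330.4 < 2300, so the laminar assumption holds.
Q = V·A = 1.173·(π/4·0.203²) = 0.03797 m³/s = 38.0 L/s.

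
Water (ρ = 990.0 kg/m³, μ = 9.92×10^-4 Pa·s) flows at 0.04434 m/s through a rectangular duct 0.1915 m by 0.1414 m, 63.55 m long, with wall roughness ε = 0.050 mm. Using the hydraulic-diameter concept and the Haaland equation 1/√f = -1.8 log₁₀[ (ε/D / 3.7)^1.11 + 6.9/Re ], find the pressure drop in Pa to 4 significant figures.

ΔP ≈ 12.99 Pa

Hydraulic diameter D_h = 4A/P = 4·(0.1915·0.1414)/(2·(0.1915+0.1414)) = 0.1083/0.6658 = 0.1627 m.
Re = ρVD_h/μ = 990·0.04434·0.1627/0.000992 = 7199.
ε/D_h = 5e-05/0.1627 = 0.000307; Haaland gives 1/√f = -1.8 log₁₀[2.96e-05+0.000959] = 5.409, so f = 0.03417.
ΔP = f(L/D_h)(ρV²/2) = 0.03417·63.55/0.1627·0.9732 = 12.99 Pa.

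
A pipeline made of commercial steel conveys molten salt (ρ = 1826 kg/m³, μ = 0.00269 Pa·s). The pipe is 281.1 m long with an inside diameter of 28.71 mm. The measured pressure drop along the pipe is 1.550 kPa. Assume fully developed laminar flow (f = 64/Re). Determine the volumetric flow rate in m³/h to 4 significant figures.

Q ≈ 0.1231 m³/h

For laminar flow, f = 64/Re with Re = ρVD/μ, so Darcy-Weisbach reduces to ΔP = 32μLV/D². Solving for V: V = ΔP·D²/(32μL) = 1550·(0.02871)²/(32·0.00269·281.1) = 0.0528 m/s.
Check: Re = ρVD/μ = 1826·0.0528·0.02871/0.00269 = 1029 < 2300, so the laminar assumption holds.
Q = V·A = 0.0528·(π/4·0.02871²) = 3.418e-05 m³/s = 0.1231 m³/h.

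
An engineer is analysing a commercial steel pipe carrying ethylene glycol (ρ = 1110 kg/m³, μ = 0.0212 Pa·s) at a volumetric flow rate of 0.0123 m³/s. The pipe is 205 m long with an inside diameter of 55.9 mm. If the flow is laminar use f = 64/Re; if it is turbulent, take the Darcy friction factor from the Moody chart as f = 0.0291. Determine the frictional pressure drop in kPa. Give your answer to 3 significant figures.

Cross-sectional area A = πD²/4 = π(0.0559)²/4 = 0.002454 m²; mean velocity V = Q/A = 0.0123/0.002454 = 5.012 m/s.
Reynolds number Re = ρVD/μ = 1110 · 5.012 · 0.0559 / 0.0212 = 1.467e+04.
Re > 4000 → turbulent; use the Moody-chart value f = 0.0291.
Darcy-Weisbach: ΔP = f(L/D)(ρV²/2) = 0.0291·(205/0.0559)·(1110·5.012²/2) = 0.0291·3667·1.394e+04 = 1.488e+06 Pa.
ΔP = 1.488e+06 Pa = 1490 kPa.

ΔP ≈ 1490 kPa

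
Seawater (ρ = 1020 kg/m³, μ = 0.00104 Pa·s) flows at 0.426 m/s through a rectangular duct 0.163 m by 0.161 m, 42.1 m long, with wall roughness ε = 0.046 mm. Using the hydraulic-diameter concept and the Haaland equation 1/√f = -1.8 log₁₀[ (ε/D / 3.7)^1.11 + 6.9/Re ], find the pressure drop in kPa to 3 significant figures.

ΔP ≈ 0.491 kPa

Hydraulic diameter D_h = 4A/P = 4·(0.163·0.161)/(2·(0.163+0.161)) = 0.105/0.648 = 0.162 m.
Re = ρVD_h/μ = 1020·0.426·0.162/0.00104 = 6.768e+04.
ε/D_h = 4.6e-05/0.162 = 0.000284; Haaland gives 1/√f = -1.8 log₁₀[2.71e-05+0.000102] = 7.001, so f = 0.0204.
ΔP = f(L/D_h)(ρV²/2) = 0.0204·42.1/0.162·92.55 = 490.8 Pa.
ΔP = 0.491 kPa.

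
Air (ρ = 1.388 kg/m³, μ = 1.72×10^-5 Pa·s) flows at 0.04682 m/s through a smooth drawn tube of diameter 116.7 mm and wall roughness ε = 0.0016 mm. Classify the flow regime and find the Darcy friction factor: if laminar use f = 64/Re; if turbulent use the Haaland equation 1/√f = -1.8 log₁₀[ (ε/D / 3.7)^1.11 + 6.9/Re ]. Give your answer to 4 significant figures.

Re = ρVD/μ = 1.388·0.04682·0.1167/1.72e-05 = 440.9.
Re < 2300 → laminar, so f = 64/Re = 0.1451 (roughness is irrelevant in laminar flow).

f ≈ 0.1451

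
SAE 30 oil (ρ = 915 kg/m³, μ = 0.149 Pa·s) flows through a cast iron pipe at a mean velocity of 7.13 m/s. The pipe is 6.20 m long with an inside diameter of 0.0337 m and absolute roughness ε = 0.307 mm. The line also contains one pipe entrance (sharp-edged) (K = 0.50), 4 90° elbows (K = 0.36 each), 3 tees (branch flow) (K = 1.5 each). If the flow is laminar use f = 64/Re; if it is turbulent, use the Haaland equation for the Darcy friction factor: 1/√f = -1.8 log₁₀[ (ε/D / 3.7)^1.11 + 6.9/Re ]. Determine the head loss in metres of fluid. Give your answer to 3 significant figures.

h_f ≈ 37.4 m

Reynolds number Re = ρVD/μ = 915 · 7.13 · 0.0337 / 0.149 = 1476.
Re < 2300 → laminar flow, so f = 64/Re = 64/1476 = 0.04337 (the turbulent correlation is not needed).
Total minor-loss coefficient ΣK = 1·0.5 + 4·0.36 + 3·1.5 = 6.44.
ΔP = [f·L/D + ΣK]·(ρV²/2) = [0.04337·6.2/0.0337 + 6.44]·(915·7.13²/2) = [7.98 + 6.44]·2.326e+04 = 3.354e+05 Pa.
Head loss h_f = ΔP/(ρg) = 3.354e+05/(915·9.81) = 37.4 m.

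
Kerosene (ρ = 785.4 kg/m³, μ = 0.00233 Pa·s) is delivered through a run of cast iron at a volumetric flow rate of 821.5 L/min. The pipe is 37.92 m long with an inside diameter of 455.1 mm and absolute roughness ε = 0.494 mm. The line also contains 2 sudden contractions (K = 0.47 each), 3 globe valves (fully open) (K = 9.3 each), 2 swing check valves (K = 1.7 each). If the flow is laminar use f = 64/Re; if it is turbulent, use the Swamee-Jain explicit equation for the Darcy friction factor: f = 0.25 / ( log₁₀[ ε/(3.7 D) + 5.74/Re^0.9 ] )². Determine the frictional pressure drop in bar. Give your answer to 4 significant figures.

Q = 821.5 L/min = 821.5/60000 = 0.01369 m³/s.
Cross-sectional area A = πD²/4 = π(0.4551)²/4 = 0.1627 m²; mean velocity V = Q/A = 0.01369/0.1627 = 0.08417 m/s.
Reynolds number Re = ρVD/μ = 785.4 · 0.08417 · 0.4551 / 0.00233 = 1.291e+04.
Re > 4000 → turbulent. Relative roughness ε/D = 0.000494/0.4551 = 0.00109. Swamee-Jain: f = 0.25/(log₁₀[0.00109/3.7 + 5.74/1.291e+04^0.9])² = 0.25/(log₁₀[0.000293 + 0.00115])² = 0.25/(-2.842)² = 0.03095.
Total minor-loss coefficient ΣK = 2·0.47 + 3·9.3 + 2·1.7 = 32.2.
ΔP = [f·L/D + ΣK]·(ρV²/2) = [0.03095·37.92/0.4551 + 32.2]·(785.4·0.08417²/2) = [2.579 + 32.2]·2.782 = 96.87 Pa.
ΔP = 96.87 Pa = 9.687×10^-4 bar.

ΔP ≈ 9.687×10^-4 bar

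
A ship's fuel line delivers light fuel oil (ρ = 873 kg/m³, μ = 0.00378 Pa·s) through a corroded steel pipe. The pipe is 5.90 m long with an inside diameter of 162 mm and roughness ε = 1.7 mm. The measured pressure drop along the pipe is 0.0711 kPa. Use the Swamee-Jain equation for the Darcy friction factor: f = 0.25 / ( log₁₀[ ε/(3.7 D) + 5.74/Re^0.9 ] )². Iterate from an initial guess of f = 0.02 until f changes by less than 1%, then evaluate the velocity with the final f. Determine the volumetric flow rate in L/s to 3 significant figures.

Q ≈ 6.59 L/s

Rearranging Darcy-Weisbach: V = √(2·ΔP·D/(f·L·ρ)). With ε/D = 0.0017/0.162 = 0.0105, iterate starting from f = 0.02:
  f = 0.02 → V = √(2·71.1·0.162/(0.02·5.9·873)) = 0.4729 m/s; Re = ρVD/μ = 1.769e+04; f → 0.04227
  f = 0.04227 → V = 0.3253 m/s; Re = 1.217e+04; f → 0.04365
  f = 0.04365 → V = 0.3201 m/s; Re = 1.198e+04; f → 0.04372
Converged (Δf/f < 1%). With the final f = 0.04372: V = √(2·71.1·0.162/(0.04372·5.9·873)) = 0.3198 m/s.
Q = V·A = 0.3198·(π/4·0.162²) = 0.006593 m³/s = 6.59 L/s.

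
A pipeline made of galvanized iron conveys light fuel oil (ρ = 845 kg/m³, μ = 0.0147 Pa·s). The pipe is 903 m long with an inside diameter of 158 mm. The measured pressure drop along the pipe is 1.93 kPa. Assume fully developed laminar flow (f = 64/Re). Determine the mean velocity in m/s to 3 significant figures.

For laminar flow, f = 64/Re with Re = ρVD/μ, so Darcy-Weisbach reduces to ΔP = 32μLV/D². Solving for V: V = ΔP·D²/(32μL) = 1930·(0.158)²/(32·0.0147·903) = 0.1134 m/s.
Check: Re = ρVD/μ = 845·0.1134·0.158/0.0147 = 1030 < 2300, so the laminar assumption holds.

V ≈ 0.113 m/s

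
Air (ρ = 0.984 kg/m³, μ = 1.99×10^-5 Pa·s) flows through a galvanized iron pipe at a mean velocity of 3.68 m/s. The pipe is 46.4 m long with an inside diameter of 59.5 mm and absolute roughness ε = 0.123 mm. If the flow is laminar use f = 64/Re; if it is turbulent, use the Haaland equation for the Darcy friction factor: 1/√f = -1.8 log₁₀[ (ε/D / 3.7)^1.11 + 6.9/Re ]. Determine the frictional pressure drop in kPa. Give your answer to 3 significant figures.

ΔP ≈ 0.172 kPa

Reynolds number Re = ρVD/μ = 0.984 · 3.68 · 0.0595 / 1.99e-05 = 1.083e+04.
Re > 4000 → turbulent. Relative roughness ε/D = 0.000123/0.0595 = 0.00207. Haaland: 1/√f = -1.8 log₁₀[(0.00207/3.7)^1.11 + 6.9/1.083e+04] = -1.8 log₁₀[0.000245 + 0.000637] = 5.498, so f = 0.03308.
Darcy-Weisbach: ΔP = f(L/D)(ρV²/2) = 0.03308·(46.4/0.0595)·(0.984·3.68²/2) = 0.03308·779.8·6.663 = 171.9 Pa.
ΔP = 171.9 Pa = 0.172 kPa.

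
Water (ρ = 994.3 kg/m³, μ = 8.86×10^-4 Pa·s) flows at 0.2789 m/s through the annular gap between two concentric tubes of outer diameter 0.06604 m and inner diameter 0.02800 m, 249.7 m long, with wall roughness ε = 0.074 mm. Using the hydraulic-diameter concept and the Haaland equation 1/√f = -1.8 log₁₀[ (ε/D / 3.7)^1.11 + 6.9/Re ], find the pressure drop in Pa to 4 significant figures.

ΔP ≈ 8194 Pa

Hydraulic diameter D_h = 4A/P = D_o - D_i = 0.06604 - 0.028 = 0.03804 m.
Re = ρVD_h/μ = 994.3·0.2789·0.03804/0.000886 = 1.191e+04.
ε/D_h = 7.4e-05/0.03804 = 0.00195; Haaland gives 1/√f = -1.8 log₁₀[0.000229+0.00058] = 5.566, so f = 0.03228.
ΔP = f(L/D_h)(ρV²/2) = 0.03228·249.7/0.03804·38.67 = 8194 Pa.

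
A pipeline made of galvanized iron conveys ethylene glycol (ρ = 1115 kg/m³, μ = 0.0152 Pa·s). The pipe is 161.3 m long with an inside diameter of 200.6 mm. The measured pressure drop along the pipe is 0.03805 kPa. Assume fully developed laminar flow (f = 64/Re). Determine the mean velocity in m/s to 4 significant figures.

For laminar flow, f = 64/Re with Re = ρVD/μ, so Darcy-Weisbach reduces to ΔP = 32μLV/D². Solving for V: V = ΔP·D²/(32μL) = 38.05·(0.2006)²/(32·0.0152·161.3) = 0.01952 m/s.
Check: Re = ρVD/μ = 1115·0.01952·0.2006/0.0152 = 287.2 < 2300, so the laminar assumption holds.

V ≈ 0.01952 m/s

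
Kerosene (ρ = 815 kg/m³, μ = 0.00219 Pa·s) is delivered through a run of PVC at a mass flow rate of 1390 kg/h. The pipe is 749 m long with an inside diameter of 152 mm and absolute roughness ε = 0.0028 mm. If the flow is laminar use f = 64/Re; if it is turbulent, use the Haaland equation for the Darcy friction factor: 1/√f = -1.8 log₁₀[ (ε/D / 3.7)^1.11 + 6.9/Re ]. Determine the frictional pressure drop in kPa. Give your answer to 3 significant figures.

ṁ = 1390 kg/h = 1390/3600 = 0.3861 kg/s.
A = πD²/4 = π(0.152)²/4 = 0.01815 m²; mean velocity V = ṁ/(ρA) = 0.3861/(815 · 0.01815) = 0.02611 m/s.
Reynolds number Re = ρVD/μ = 815 · 0.02611 · 0.152 / 0.00219 = 1477.
Re < 2300 → laminar flow, so f = 64/Re = 64/1477 = 0.04334 (the turbulent correlation is not needed).
Darcy-Weisbach: ΔP = f(L/D)(ρV²/2) = 0.04334·(749/0.152)·(815·0.02611²/2) = 0.04334·4928·0.2778 = 59.32 Pa.
ΔP = 59.32 Pa = 0.0593 kPa.

ΔP ≈ 0.0593 kPa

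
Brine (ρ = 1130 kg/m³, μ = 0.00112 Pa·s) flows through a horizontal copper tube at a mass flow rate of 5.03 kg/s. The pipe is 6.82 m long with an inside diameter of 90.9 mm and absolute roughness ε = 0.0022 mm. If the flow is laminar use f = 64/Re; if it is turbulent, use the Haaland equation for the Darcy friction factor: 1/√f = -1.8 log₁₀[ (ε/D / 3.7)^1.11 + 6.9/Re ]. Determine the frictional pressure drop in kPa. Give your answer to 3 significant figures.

ΔP ≈ 0.394 kPa

A = πD²/4 = π(0.0909)²/4 = 0.00649 m²; mean velocity V = ṁ/(ρA) = 5.03/(1130 · 0.00649) = 0.6859 m/s.
Reynolds number Re = ρVD/μ = 1130 · 0.6859 · 0.0909 / 0.00112 = 6.291e+04.
Re > 4000 → turbulent. Relative roughness ε/D = 2.2e-06/0.0909 = 2.42e-05. Haaland: 1/√f = -1.8 log₁₀[(2.42e-05/3.7)^1.11 + 6.9/6.291e+04] = -1.8 log₁₀[1.76e-06 + 0.00011] = 7.115, so f = 0.01975.
Darcy-Weisbach: ΔP = f(L/D)(ρV²/2) = 0.01975·(6.82/0.0909)·(1130·0.6859²/2) = 0.01975·75.03·265.8 = 393.9 Pa.
ΔP = 393.9 Pa = 0.394 kPa.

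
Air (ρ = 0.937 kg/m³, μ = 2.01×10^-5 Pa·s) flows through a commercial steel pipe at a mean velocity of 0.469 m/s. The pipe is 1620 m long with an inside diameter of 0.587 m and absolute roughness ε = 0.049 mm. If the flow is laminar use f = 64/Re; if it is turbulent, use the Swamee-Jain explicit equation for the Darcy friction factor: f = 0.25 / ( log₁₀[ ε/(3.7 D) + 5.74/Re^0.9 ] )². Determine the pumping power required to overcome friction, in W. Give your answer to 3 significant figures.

Reynolds number Re = ρVD/μ = 0.937 · 0.469 · 0.587 / 2.01e-05 = 1.283e+04.
Re > 4000 → turbulent. Relative roughness ε/D = 4.9e-05/0.587 = 8.35e-05. Swamee-Jain: f = 0.25/(log₁₀[8.35e-05/3.7 + 5.74/1.283e+04^0.9])² = 0.25/(log₁₀[2.26e-05 + 0.00115])² = 0.25/(-2.93)² = 0.02912.
Darcy-Weisbach: ΔP = f(L/D)(ρV²/2) = 0.02912·(1620/0.587)·(0.937·0.469²/2) = 0.02912·2760·0.1031 = 8.281 Pa.
Q = V·A = 0.469·0.2706 = 0.1269 m³/s.
Pumping power P = QΔP = 0.1269·8.281 = 1.051 W = 1.05 W.

P ≈ 1.05 W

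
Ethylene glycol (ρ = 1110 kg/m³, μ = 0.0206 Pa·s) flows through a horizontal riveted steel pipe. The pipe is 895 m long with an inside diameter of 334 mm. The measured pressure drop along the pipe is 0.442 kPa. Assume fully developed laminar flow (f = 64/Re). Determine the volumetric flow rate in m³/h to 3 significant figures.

Q ≈ 26.4 m³/h

For laminar flow, f = 64/Re with Re = ρVD/μ, so Darcy-Weisbach reduces to ΔP = 32μLV/D². Solving for V: V = ΔP·D²/(32μL) = 442·(0.334)²/(32·0.0206·895) = 0.08357 m/s.
Check: Re = ρVD/μ = 1110·0.08357·0.334/0.0206 = 1504 < 2300, so the laminar assumption holds.
Q = V·A = 0.08357·(π/4·0.334²) = 0.007322 m³/s = 26.4 m³/h.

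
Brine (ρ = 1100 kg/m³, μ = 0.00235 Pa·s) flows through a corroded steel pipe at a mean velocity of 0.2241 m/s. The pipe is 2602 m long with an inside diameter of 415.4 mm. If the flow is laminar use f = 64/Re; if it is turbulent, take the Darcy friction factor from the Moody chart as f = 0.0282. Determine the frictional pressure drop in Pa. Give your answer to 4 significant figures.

ΔP ≈ 4879 Pa

Reynolds number Re = ρVD/μ = 1100 · 0.2241 · 0.4154 / 0.00235 = 4.357e+04.
Re > 4000 → turbulent; use the Moody-chart value f = 0.0282.
Darcy-Weisbach: ΔP = f(L/D)(ρV²/2) = 0.0282·(2602/0.4154)·(1100·0.2241²/2) = 0.0282·6264·27.62 = 4879 Pa.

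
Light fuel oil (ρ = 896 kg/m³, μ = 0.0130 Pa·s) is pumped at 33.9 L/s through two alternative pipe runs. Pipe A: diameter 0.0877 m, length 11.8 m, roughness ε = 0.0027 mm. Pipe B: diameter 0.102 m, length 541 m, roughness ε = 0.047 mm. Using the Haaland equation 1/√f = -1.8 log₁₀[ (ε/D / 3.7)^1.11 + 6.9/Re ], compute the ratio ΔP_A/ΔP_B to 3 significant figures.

ΔP_A/ΔP_B ≈ 0.0430

Pipe A: V = Q/A = 0.0339/0.006041 = 5.612 m/s; Re = 3.392e+04; ε/D = 3.08e-05; Haaland → f = 0.02271; ΔP_A = f(L/D)(ρV²/2) = 4.311e+04 Pa.
Pipe B: V = Q/A = 0.0339/0.008171 = 4.149 m/s; Re = 2.917e+04; ε/D = 0.000461; Haaland → f = 0.02451; ΔP_B = f(L/D)(ρV²/2) = 1.003e+06 Pa.
ΔP_A/ΔP_B = 4.311e+04/1.003e+06 = 0.0430.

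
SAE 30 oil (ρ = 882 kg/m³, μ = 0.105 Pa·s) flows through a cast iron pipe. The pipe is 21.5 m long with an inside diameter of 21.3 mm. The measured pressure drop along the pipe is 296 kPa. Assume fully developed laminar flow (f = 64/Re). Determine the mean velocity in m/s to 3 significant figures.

V ≈ 1.86 m/s

For laminar flow, f = 64/Re with Re = ρVD/μ, so Darcy-Weisbach reduces to ΔP = 32μLV/D². Solving for V: V = ΔP·D²/(32μL) = 2.96e+05·(0.0213)²/(32·0.105·21.5) = 1.859 m/s.
Check: Re = ρVD/μ = 882·1.859·0.0213/0.105 = 332.6 < 2300, so the laminar assumption holds.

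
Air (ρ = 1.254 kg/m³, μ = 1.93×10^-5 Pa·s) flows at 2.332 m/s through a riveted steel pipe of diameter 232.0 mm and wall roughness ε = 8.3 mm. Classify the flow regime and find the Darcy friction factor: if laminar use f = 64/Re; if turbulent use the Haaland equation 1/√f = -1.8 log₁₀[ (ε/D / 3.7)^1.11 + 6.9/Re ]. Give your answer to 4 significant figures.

Re = ρVD/μ = 1.254·2.332·0.232/1.93e-05 = 3.515e+04.
Re > 4000 → turbulent. ε/D = 0.0083/0.232 = 0.0358; Haaland: 1/√f = -1.8 log₁₀[0.0058 + 0.000196] = 3.999, so f = 0.06253.

f ≈ 0.06253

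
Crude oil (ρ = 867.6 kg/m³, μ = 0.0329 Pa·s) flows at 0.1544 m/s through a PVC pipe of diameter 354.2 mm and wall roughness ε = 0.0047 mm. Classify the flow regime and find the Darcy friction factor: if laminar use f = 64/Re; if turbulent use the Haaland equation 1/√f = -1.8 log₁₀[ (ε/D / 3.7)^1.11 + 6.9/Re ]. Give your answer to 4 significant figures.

f ≈ 0.04438

Re = ρVD/μ = 867.6·0.1544·0.3542/0.0329 = 1442.
Re < 2300 → laminar, so f = 64/Re = 0.04438 (roughness is irrelevant in laminar flow).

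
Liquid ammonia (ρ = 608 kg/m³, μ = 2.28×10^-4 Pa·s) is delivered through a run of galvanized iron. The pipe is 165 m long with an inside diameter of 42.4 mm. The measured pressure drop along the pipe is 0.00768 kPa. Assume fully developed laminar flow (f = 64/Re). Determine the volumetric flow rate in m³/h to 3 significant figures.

For laminar flow, f = 64/Re with Re = ρVD/μ, so Darcy-Weisbach reduces to ΔP = 32μLV/D². Solving for V: V = ΔP·D²/(32μL) = 7.68·(0.0424)²/(32·0.000228·165) = 0.01147 m/s.
Check: Re = ρVD/μ = 608·0.01147·0.0424/0.000228 = 1297 < 2300, so the laminar assumption holds.
Q = V·A = 0.01147·(π/4·0.0424²) = 1.619e-05 m³/s = 0.0583 m³/h.

Q ≈ 0.0583 m³/h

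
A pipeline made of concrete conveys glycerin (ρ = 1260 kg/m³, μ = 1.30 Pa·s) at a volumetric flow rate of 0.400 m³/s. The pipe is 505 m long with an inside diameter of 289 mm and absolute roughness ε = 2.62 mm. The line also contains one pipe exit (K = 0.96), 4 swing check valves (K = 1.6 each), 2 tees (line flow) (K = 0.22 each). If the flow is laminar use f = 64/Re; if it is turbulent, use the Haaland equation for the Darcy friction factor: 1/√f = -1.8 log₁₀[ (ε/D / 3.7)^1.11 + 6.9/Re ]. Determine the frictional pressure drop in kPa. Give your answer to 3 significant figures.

ΔP ≈ 1720 kPa

Cross-sectional area A = πD²/4 = π(0.289)²/4 = 0.0656 m²; mean velocity V = Q/A = 0.4/0.0656 = 6.098 m/s.
Reynolds number Re = ρVD/μ = 1260 · 6.098 · 0.289 / 1.3 = 1708.
Re < 2300 → laminar flow, so f = 64/Re = 64/1708 = 0.03747 (the turbulent correlation is not needed).
Total minor-loss coefficient ΣK = 1·0.96 + 4·1.6 + 2·0.22 = 7.8.
ΔP = [f·L/D + ΣK]·(ρV²/2) = [0.03747·505/0.289 + 7.8]·(1260·6.098²/2) = [65.47 + 7.8]·2.343e+04 = 1.717e+06 Pa.
ΔP = 1.717e+06 Pa = 1720 kPa.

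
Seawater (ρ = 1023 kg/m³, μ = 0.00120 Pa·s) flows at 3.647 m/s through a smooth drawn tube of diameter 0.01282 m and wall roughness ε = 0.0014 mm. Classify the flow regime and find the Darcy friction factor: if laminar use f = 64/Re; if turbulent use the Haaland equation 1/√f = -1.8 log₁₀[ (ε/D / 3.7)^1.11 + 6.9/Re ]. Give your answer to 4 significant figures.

f ≈ 0.02208

Re = ρVD/μ = 1023·3.647·0.01282/0.0012 = 3.986e+04.
Re > 4000 → turbulent. ε/D = 1.4e-06/0.01282 = 0.000109; Haaland: 1/√f = -1.8 log₁₀[9.37e-06 + 0.000173] = 6.73, so f = 0.02208.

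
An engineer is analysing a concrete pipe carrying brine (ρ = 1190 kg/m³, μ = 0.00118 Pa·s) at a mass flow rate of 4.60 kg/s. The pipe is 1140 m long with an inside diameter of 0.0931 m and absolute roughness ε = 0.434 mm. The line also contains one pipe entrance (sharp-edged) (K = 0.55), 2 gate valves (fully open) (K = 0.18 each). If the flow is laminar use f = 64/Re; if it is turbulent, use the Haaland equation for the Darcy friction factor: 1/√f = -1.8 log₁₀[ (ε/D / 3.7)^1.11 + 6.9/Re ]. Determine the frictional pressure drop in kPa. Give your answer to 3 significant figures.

ΔP ≈ 74.0 kPa

A = πD²/4 = π(0.0931)²/4 = 0.006808 m²; mean velocity V = ṁ/(ρA) = 4.6/(1190 · 0.006808) = 0.5678 m/s.
Reynolds number Re = ρVD/μ = 1190 · 0.5678 · 0.0931 / 0.00118 = 5.331e+04.
Re > 4000 → turbulent. Relative roughness ε/D = 0.000434/0.0931 = 0.00466. Haaland: 1/√f = -1.8 log₁₀[(0.00466/3.7)^1.11 + 6.9/5.331e+04] = -1.8 log₁₀[0.000604 + 0.000129] = 5.642, so f = 0.03142.
Total minor-loss coefficient ΣK = 1·0.55 + 2·0.18 = 0.91.
ΔP = [f·L/D + ΣK]·(ρV²/2) = [0.03142·1140/0.0931 + 0.91]·(1190·0.5678²/2) = [384.7 + 0.91]·191.8 = 7.398e+04 Pa.
ΔP = 7.398e+04 Pa = 74.0 kPa.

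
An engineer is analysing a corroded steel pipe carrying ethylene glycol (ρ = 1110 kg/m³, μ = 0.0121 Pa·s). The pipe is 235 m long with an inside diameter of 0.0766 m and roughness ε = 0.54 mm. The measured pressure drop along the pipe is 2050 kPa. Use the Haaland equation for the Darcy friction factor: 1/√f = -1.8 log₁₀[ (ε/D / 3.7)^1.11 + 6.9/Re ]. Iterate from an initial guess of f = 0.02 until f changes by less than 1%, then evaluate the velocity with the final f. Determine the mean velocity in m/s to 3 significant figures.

Rearranging Darcy-Weisbach: V = √(2·ΔP·D/(f·L·ρ)). With ε/D = 0.00054/0.0766 = 0.00705, iterate starting from f = 0.02:
  f = 0.02 → V = √(2·2.05e+06·0.0766/(0.02·235·1110)) = 7.759 m/s; Re = ρVD/μ = 5.452e+04; f → 0.0351
  f = 0.0351 → V = 5.857 m/s; Re = 4.115e+04; f → 0.03549
  f = 0.03549 → V = 5.825 m/s; Re = 4.093e+04; f → 0.0355
Converged (Δf/f < 1%). With the final f = 0.0355: V = √(2·2.05e+06·0.0766/(0.0355·235·1110)) = 5.824 m/s.

V ≈ 5.82 m/s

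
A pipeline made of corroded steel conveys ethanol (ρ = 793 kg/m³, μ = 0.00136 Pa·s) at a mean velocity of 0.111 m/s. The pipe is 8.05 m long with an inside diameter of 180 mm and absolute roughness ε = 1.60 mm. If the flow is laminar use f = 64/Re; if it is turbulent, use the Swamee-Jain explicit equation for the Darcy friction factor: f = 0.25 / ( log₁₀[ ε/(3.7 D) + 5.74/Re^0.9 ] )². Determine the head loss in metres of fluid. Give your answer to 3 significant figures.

Reynolds number Re = ρVD/μ = 793 · 0.111 · 0.18 / 0.00136 = 1.165e+04.
Re > 4000 → turbulent. Relative roughness ε/D = 0.0016/0.18 = 0.00889. Swamee-Jain: f = 0.25/(log₁₀[0.00889/3.7 + 5.74/1.165e+04^0.9])² = 0.25/(log₁₀[0.0024 + 0.00126])² = 0.25/(-2.437)² = 0.04211.
Darcy-Weisbach: ΔP = f(L/D)(ρV²/2) = 0.04211·(8.05/0.18)·(793·0.111²/2) = 0.04211·44.72·4.885 = 9.2 Pa.
Head loss h_f = ΔP/(ρg) = 9.2/(793·9.81) = 0.00118 m.

h_f ≈ 0.00118 m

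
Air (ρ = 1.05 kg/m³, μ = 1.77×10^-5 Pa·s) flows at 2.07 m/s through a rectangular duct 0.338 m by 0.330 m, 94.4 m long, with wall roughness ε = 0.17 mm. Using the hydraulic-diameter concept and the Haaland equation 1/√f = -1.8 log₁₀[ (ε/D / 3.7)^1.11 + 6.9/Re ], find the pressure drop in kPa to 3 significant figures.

Hydraulic diameter D_h = 4A/P = 4·(0.338·0.33)/(2·(0.338+0.33)) = 0.4462/1.336 = 0.334 m.
Re = ρVD_h/μ = 1.05·2.07·0.334/1.77e-05 = 4.101e+04.
ε/D_h = 0.00017/0.334 = 0.000509; Haaland gives 1/√f = -1.8 log₁₀[5.17e-05+0.000168] = 6.584, so f = 0.02307.
ΔP = f(L/D_h)(ρV²/2) = 0.02307·94.4/0.334·2.25 = 14.67 Pa.
ΔP = 0.0147 kPa.

ΔP ≈ 0.0147 kPa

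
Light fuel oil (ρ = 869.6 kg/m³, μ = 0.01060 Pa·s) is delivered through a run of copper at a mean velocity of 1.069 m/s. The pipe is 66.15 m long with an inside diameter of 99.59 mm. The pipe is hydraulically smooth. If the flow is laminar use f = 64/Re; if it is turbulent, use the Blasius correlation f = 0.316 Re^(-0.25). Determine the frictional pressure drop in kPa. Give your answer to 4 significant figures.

Reynolds number Re = ρVD/μ = 869.6 · 1.069 · 0.09959 / 0.0106 = 8734.
Re > 4000 → turbulent. Smooth-pipe (Blasius): f = 0.316 Re^(-0.25) = 0.316/(8734)^0.25 = 0.03269.
Darcy-Weisbach: ΔP = f(L/D)(ρV²/2) = 0.03269·(66.15/0.09959)·(869.6·1.069²/2) = 0.03269·664.2·496.9 = 1.079e+04 Pa.
ΔP = 1.079e+04 Pa = 10.79 kPa.

ΔP ≈ 10.79 kPa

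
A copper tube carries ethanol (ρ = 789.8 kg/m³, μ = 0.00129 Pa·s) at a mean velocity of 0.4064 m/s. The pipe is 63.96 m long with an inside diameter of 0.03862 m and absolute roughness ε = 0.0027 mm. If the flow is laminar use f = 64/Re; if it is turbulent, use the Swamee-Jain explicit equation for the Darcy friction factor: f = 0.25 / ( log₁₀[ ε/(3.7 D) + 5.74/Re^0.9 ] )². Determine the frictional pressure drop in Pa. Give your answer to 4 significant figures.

Reynolds number Re = ρVD/μ = 789.8 · 0.4064 · 0.03862 / 0.00129 = 9609.
Re > 4000 → turbulent. Relative roughness ε/D = 2.7e-06/0.03862 = 6.99e-05. Swamee-Jain: f = 0.25/(log₁₀[6.99e-05/3.7 + 5.74/9609^0.9])² = 0.25/(log₁₀[1.89e-05 + 0.00149])² = 0.25/(-2.82)² = 0.03144.
Darcy-Weisbach: ΔP = f(L/D)(ρV²/2) = 0.03144·(63.96/0.03862)·(789.8·0.4064²/2) = 0.03144·1656·65.22 = 3396 Pa.

ΔP ≈ 3396 Pa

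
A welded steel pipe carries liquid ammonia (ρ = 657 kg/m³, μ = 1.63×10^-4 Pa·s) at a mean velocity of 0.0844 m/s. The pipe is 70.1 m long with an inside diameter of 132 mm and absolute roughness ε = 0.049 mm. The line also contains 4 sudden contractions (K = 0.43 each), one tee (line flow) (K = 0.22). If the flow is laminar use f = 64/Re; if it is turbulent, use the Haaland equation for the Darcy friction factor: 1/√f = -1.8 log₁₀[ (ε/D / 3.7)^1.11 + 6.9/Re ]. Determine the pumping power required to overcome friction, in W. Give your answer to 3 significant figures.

P ≈ 0.0372 W

Reynolds number Re = ρVD/μ = 657 · 0.0844 · 0.132 / 0.000163 = 4.49e+04.
Re > 4000 → turbulent. Relative roughness ε/D = 4.9e-05/0.132 = 0.000371. Haaland: 1/√f = -1.8 log₁₀[(0.000371/3.7)^1.11 + 6.9/4.49e+04] = -1.8 log₁₀[3.64e-05 + 0.000154] = 6.698, so f = 0.02229.
Total minor-loss coefficient ΣK = 4·0.43 + 1·0.22 = 1.94.
ΔP = [f·L/D + ΣK]·(ρV²/2) = [0.02229·70.1/0.132 + 1.94]·(657·0.0844²/2) = [11.84 + 1.94]·2.34 = 32.24 Pa.
Q = V·A = 0.0844·0.01368 = 0.001155 m³/s.
Pumping power P = QΔP = 0.001155·32.24 = 0.03724 W = 0.0372 W.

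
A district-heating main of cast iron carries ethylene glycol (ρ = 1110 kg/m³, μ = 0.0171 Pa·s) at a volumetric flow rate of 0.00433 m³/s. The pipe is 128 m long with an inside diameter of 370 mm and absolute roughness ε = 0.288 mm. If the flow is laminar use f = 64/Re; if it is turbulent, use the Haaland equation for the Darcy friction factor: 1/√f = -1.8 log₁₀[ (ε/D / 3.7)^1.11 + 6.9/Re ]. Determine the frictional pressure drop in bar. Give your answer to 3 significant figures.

ΔP ≈ 2.06×10^-4 bar

Cross-sectional area A = πD²/4 = π(0.37)²/4 = 0.1075 m²; mean velocity V = Q/A = 0.00433/0.1075 = 0.04027 m/s.
Reynolds number Re = ρVD/μ = 1110 · 0.04027 · 0.37 / 0.0171 = 967.2.
Re < 2300 → laminar flow, so f = 64/Re = 64/967.2 = 0.06617 (the turbulent correlation is not needed).
Darcy-Weisbach: ΔP = f(L/D)(ρV²/2) = 0.06617·(128/0.37)·(1110·0.04027²/2) = 0.06617·345.9·0.9001 = 20.6 Pa.
ΔP = 20.6 Pa = 2.06×10^-4 bar.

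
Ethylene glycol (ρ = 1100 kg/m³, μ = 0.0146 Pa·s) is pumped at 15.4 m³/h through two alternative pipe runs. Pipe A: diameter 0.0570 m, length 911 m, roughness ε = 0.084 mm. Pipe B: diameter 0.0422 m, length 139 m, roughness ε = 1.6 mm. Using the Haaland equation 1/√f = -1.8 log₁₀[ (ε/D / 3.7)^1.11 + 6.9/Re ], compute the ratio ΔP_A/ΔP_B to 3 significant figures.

ΔP_A/ΔP_B ≈ 0.783

Pipe A: V = Q/A = 0.004278/0.002552 = 1.676 m/s; Re = 7199; ε/D = 0.00147; Haaland → f = 0.03551; ΔP_A = f(L/D)(ρV²/2) = 8.772e+05 Pa.
Pipe B: V = Q/A = 0.004278/0.001399 = 3.058 m/s; Re = 9724; ε/D = 0.0379; Haaland → f = 0.06609; ΔP_B = f(L/D)(ρV²/2) = 1.12e+06 Pa.
ΔP_A/ΔP_B = 8.772e+05/1.12e+06 = 0.783.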